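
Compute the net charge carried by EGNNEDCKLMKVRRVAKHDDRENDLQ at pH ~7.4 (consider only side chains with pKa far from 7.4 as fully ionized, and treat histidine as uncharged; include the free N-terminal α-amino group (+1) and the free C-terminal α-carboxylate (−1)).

The side chains ionized at physiological pH are Lys/Arg (+1) and Asp/Glu (−1); with His treated as neutral, nothing else contributes.
Positive (K, R): K8, K11, R13, R14, K17, R21 → +6.
Negative (D, E): E1, E5, D6, D19, D20, E22, D24 → −7.
The N-terminus (+1) and C-terminus (−1) cancel.
Net charge = (+6) + (−7) = −1.

-1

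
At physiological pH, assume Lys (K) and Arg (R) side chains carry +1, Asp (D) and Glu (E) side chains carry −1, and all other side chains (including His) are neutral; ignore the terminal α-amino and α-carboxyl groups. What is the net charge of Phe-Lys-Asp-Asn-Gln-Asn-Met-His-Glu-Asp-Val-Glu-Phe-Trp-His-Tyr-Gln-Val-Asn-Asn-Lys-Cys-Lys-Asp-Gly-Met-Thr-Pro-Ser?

Positive (K, R): Lys2, Lys21, Lys23 → +3.
Negative (D, E): Asp3, Glu9, Asp10, Glu12, Asp24 → −5.
Net charge = (+3) + (−5) = −2.

-2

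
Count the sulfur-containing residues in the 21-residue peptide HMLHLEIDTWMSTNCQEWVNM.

Cysteine (C, thiol) and methionine (M, thioether) are the two sulfur-containing amino acids.
Matching residues: M2, M11, C15, M21.

4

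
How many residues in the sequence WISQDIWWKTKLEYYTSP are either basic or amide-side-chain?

Basic: H, K, R. Amide-side-chain: N, Q.
Basic residues here: K9, K11 (2).
Amide-side-chain residues here: Q4 (1).
The two groups share no amino acid, so total = 2 + 1 = 3.

3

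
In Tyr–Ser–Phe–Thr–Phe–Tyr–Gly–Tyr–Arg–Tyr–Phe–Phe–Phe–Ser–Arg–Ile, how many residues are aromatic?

Phenylalanine (F), tryptophan (W), and tyrosine (Y) have aromatic ring side chains.
Matching residues: Tyr1, Phe3, Phe5, Tyr6, Tyr8, Tyr10, Phe11, Phe12, Phe13.

9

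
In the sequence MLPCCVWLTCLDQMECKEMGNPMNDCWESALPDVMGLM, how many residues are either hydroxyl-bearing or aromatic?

4

Hydroxyl-bearing: S, T, Y. Aromatic: F, W, Y.
Hydroxyl-bearing residues here: T9, S29 (2).
Aromatic residues here: W7, W27 (2).
(Y belongs to both groups, but none appear in this sequence.) Total = 2 + 2 = 4.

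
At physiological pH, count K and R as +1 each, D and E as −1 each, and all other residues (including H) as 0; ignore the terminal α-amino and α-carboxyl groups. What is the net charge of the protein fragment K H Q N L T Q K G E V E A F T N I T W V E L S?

-1

Positive (K, R): K1, K8 → +2.
Negative (D, E): E10, E12, E21 → −3.
Net charge = (+2) + (−3) = −1.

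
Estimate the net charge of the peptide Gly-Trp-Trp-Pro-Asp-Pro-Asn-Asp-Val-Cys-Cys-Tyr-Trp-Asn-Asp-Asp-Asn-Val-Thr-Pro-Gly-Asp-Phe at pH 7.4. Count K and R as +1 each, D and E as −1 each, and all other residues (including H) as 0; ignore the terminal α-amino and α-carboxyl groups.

-5

Positive (K, R): none → +0.
Negative (D, E): Asp5, Asp8, Asp15, Asp16, Asp22 → −5.
Net charge = (+0) + (−5) = −5.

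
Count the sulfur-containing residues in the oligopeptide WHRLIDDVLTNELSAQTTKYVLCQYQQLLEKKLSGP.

The sulfur-bearing residues are cysteine (–SH) and methionine (–S–CH₃).
Matching residues: C23.

1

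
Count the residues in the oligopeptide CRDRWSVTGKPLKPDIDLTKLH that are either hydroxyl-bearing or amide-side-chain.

Hydroxyl-bearing: S, T, Y. Amide-side-chain: N, Q.
Hydroxyl-bearing residues here: S6, T8, T19 (3).
Amide-side-chain residues here: none (0).
The two groups share no amino acid, so total = 3 + 0 = 3.

3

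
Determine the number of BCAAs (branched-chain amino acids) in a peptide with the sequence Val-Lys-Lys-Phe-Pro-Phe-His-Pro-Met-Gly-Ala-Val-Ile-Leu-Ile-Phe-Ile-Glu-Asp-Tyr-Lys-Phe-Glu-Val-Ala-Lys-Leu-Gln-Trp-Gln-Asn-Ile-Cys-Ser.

Valine (V), leucine (L), and isoleucine (I) are the branched-chain amino acids.
Matching residues: Val1, Val12, Ile13, Leu14, Ile15, Ile17, Val24, Leu27, Ile32.

9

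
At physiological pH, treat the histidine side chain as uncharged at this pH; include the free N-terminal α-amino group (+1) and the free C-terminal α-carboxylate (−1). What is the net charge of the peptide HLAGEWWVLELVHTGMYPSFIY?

-2

The side chains ionized at physiological pH are Lys/Arg (+1) and Asp/Glu (−1); with His treated as neutral, nothing else contributes.
Positive (K, R): none → +0.
Negative (D, E): E5, E10 → −2.
The N-terminus (+1) and C-terminus (−1) cancel.
Net charge = (+0) + (−2) = −2.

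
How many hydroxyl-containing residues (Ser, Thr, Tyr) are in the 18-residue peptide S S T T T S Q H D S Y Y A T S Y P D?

12

Matching residues: S1, S2, T3, T4, T5, S6, S10, Y11, Y12, T14, S15, Y16.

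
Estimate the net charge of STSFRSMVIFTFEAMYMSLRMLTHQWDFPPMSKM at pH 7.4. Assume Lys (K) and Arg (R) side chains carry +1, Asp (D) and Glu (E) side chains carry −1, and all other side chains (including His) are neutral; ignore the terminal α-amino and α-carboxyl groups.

+1

Positive (K, R): R5, R20, K33 → +3.
Negative (D, E): E13, D27 → −2.
Net charge = (+3) + (−2) = +1.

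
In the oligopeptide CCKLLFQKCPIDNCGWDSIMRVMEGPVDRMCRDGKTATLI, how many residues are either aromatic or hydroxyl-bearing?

Aromatic: F, W, Y. Hydroxyl-bearing: S, T, Y.
Aromatic residues here: F6, W16 (2).
Hydroxyl-bearing residues here: S18, T36, T38 (3).
(Y belongs to both groups, but none appear in this sequence.) Total = 2 + 3 = 5.

5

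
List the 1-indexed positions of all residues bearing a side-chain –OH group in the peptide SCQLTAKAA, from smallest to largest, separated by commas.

The –OH-bearing residues are Ser, Thr (aliphatic alcohols), and Tyr (phenol).
Matching residues: S1, T5.

1, 5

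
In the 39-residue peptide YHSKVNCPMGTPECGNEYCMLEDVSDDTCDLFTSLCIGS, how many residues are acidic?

7

Only D (aspartate) and E (glutamate) carry a side-chain carboxylic acid.
Matching residues: E13, E17, E22, D23, D26, D27, D30.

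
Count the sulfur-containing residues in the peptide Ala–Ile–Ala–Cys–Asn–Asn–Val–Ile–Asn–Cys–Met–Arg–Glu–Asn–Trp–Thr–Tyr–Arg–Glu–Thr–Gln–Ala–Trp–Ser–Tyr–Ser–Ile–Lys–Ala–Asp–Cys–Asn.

Only Cys (C) and Met (M) have a sulfur atom in the side chain.
Matching residues: Cys4, Cys10, Met11, Cys31.

4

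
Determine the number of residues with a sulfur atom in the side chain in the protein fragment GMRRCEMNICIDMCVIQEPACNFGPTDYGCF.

8

The sulfur-bearing residues are cysteine (–SH) and methionine (–S–CH₃).
Matching residues: M2, C5, M7, C10, M13, C14, C21, C30.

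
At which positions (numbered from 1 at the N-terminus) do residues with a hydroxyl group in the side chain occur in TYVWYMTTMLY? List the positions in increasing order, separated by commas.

1, 2, 5, 7, 8, 11

Serine (S), threonine (T), and tyrosine (Y) each carry a hydroxyl group on the side chain.
Matching residues: T1, Y2, Y5, T7, T8, Y11.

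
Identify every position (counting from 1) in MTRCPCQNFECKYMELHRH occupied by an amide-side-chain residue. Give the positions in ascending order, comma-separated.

7, 8

Only N (asparagine) and Q (glutamine) carry a side-chain carboxamide.
Matching residues: Q7, N8.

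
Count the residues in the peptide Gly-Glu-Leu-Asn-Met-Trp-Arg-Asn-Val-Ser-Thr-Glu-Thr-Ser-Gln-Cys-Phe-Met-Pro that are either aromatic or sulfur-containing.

5

Aromatic: F, W, Y. Sulfur-containing: C, M.
Aromatic residues here: Trp6, Phe17 (2).
Sulfur-containing residues here: Met5, Cys16, Met18 (3).
The two groups share no amino acid, so total = 2 + 3 = 5.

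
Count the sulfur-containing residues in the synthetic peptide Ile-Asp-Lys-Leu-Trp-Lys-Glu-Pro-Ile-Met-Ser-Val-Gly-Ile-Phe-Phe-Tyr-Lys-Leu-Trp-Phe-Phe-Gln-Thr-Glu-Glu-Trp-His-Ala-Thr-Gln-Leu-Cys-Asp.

Cysteine (C, thiol) and methionine (M, thioether) are the two sulfur-containing amino acids.
Matching residues: Met10, Cys33.

2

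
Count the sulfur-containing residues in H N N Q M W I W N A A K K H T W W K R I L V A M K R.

Only Cys (C) and Met (M) have a sulfur atom in the side chain.
Matching residues: M5, M24.

2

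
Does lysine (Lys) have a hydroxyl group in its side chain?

S, T, and Y are the three residues with a side-chain hydroxyl.
Lysine is not in this group.

No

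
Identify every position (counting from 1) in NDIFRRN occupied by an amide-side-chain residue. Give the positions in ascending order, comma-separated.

Asparagine (N) and glutamine (Q) have uncharged amide side chains.
Matching residues: N1, N7.

1, 7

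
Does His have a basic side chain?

Yes

The basic amino acids are Lys (K), Arg (R), and His (H).
Histidine is in this group.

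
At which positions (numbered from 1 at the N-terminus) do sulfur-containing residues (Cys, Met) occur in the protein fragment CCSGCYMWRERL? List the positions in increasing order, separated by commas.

1, 2, 5, 7

Matching residues: C1, C2, C5, M7.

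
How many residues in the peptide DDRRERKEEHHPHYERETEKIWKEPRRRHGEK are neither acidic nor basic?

Acidic: D, E. Basic: K, R, H. All other residues are neither.
Matching residues: P12, Y14, T18, I21, W22, P25, G30.

7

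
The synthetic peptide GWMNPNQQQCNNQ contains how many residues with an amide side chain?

8

Only N (asparagine) and Q (glutamine) carry a side-chain carboxamide.
Matching residues: N4, N6, Q7, Q8, Q9, N11, N12, Q13.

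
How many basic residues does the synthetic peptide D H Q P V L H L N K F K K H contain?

6

K, R, and H are the three residues with basic side chains (ε-amine, guanidinium, and imidazole respectively).
Matching residues: H2, H7, K10, K12, K13, H14.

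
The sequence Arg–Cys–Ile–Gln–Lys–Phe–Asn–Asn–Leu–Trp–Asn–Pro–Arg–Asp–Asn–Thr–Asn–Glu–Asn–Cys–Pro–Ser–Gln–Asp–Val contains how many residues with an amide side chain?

Asparagine (N) and glutamine (Q) have uncharged amide side chains.
Matching residues: Gln4, Asn7, Asn8, Asn11, Asn15, Asn17, Asn19, Gln23.

8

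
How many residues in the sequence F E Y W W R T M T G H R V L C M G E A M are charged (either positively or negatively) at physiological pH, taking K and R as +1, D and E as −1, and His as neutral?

Charged side chains at pH ~7.4: K, R (positive); D, E (negative).
Matching residues: E2, R6, R12, E18.

4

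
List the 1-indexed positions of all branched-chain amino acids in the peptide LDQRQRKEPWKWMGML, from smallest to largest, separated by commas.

1, 16

V, L, and I make up the branched-chain aliphatic group.
Matching residues: L1, L16.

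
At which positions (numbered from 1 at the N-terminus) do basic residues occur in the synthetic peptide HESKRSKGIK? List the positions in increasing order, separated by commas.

Lysine (K), arginine (R), and histidine (H) have basic, nitrogen-containing side chains.
Matching residues: H1, K4, R5, K7, K10.

1, 4, 5, 7, 10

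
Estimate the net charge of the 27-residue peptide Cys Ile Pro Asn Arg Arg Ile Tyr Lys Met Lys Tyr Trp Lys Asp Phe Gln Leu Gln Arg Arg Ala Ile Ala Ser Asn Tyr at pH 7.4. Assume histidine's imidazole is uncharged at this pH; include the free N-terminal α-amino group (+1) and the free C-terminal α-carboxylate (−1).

At pH ~7.4 the Lys and Arg side chains are protonated (+1), the Asp and Glu side chains are deprotonated (−1), and with His taken as neutral all other side chains carry no charge.
Positive (K, R): Arg5, Arg6, Lys9, Lys11, Lys14, Arg20, Arg21 → +7.
Negative (D, E): Asp15 → −1.
The N-terminus (+1) and C-terminus (−1) cancel.
Net charge = (+7) + (−1) = +6.

+6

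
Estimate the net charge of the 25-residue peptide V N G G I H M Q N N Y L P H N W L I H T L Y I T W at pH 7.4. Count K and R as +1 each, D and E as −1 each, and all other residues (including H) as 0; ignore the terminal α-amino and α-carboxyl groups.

0

Positive (K, R): none → +0.
Negative (D, E): none → −0.
Net charge = (+0) + (−0) = 0.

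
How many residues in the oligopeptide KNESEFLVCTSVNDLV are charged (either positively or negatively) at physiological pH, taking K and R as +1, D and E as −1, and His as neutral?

Charged side chains at pH ~7.4: K, R (positive); D, E (negative).
Matching residues: K1, E3, E5, D14.

4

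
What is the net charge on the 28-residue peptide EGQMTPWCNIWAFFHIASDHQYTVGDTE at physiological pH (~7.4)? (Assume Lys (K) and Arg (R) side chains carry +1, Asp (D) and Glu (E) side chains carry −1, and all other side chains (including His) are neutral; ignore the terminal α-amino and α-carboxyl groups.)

Positive (K, R): none → +0.
Negative (D, E): E1, D19, D26, E28 → −4.
Net charge = (+0) + (−4) = −4.

-4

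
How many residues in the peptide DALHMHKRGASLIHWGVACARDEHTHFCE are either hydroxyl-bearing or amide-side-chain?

Hydroxyl-bearing: S, T, Y. Amide-side-chain: N, Q.
Hydroxyl-bearing residues here: S11, T25 (2).
Amide-side-chain residues here: none (0).
The two groups share no amino acid, so total = 2 + 0 = 2.

2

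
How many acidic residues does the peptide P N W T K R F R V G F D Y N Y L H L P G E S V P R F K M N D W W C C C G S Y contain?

The acidic residues are Asp (D) and Glu (E), whose side chains end in a carboxylate group.
Matching residues: D12, E21, D30.

3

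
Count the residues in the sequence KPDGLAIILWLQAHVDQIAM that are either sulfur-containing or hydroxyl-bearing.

1

Sulfur-containing: C, M. Hydroxyl-bearing: S, T, Y.
Sulfur-containing residues here: M20 (1).
Hydroxyl-bearing residues here: none (0).
The two groups share no amino acid, so total = 1 + 0 = 1.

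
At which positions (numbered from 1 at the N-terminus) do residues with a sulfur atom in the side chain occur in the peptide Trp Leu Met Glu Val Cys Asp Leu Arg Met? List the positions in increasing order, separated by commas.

Cysteine (C, thiol) and methionine (M, thioether) are the two sulfur-containing amino acids.
Matching residues: Met3, Cys6, Met10.

3, 6, 10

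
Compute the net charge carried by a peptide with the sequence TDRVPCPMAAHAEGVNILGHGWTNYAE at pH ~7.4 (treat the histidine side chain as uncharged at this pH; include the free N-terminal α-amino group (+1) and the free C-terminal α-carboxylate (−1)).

At pH ~7.4 the Lys and Arg side chains are protonated (+1), the Asp and Glu side chains are deprotonated (−1), and with His taken as neutral all other side chains carry no charge.
Positive (K, R): R3 → +1.
Negative (D, E): D2, E13, E27 → −3.
The N-terminus (+1) and C-terminus (−1) cancel.
Net charge = (+1) + (−3) = −2.

-2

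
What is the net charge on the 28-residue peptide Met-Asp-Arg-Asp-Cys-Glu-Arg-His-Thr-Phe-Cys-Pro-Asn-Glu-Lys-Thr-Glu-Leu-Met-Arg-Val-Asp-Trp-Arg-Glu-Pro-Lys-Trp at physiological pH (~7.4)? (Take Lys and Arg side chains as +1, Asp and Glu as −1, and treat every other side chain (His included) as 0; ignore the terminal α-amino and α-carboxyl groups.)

Positive (K, R): Arg3, Arg7, Lys15, Arg20, Arg24, Lys27 → +6.
Negative (D, E): Asp2, Asp4, Glu6, Glu14, Glu17, Asp22, Glu25 → −7.
Net charge = (+6) + (−7) = −1.

-1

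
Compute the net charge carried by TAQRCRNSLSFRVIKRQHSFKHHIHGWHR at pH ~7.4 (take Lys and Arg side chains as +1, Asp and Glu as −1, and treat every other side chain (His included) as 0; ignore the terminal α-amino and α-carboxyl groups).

Positive (K, R): R4, R6, R12, K15, R16, K21, R29 → +7.
Negative (D, E): none → −0.
Net charge = (+7) + (−0) = +7.

+7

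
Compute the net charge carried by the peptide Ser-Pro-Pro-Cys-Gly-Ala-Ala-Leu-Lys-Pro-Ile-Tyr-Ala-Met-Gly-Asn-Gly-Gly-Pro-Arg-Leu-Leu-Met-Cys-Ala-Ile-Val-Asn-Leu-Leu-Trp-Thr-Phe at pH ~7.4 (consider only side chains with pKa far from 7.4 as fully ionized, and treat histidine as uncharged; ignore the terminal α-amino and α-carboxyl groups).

+2

At pH ~7.4 the Lys and Arg side chains are protonated (+1), the Asp and Glu side chains are deprotonated (−1), and with His taken as neutral all other side chains carry no charge.
Positive (K, R): Lys9, Arg20 → +2.
Negative (D, E): none → −0.
Net charge = (+2) + (−0) = +2.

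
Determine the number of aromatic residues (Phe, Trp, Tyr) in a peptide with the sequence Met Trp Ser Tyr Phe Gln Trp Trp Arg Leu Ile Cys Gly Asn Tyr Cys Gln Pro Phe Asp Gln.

Matching residues: Trp2, Tyr4, Phe5, Trp7, Trp8, Tyr15, Phe19.

7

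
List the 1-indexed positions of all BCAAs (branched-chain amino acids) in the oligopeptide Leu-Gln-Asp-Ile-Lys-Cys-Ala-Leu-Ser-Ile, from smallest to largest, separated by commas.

Valine (V), leucine (L), and isoleucine (I) are the branched-chain amino acids.
Matching residues: Leu1, Ile4, Leu8, Ile10.

1, 4, 8, 10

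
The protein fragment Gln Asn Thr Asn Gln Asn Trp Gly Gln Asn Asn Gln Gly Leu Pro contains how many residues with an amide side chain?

Asparagine (N) and glutamine (Q) have uncharged amide side chains.
Matching residues: Gln1, Asn2, Asn4, Gln5, Asn6, Gln9, Asn10, Asn11, Gln12.

9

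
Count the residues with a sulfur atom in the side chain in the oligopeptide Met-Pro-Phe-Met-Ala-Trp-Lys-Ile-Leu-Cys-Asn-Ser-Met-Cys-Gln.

Only Cys (C) and Met (M) have a sulfur atom in the side chain.
Matching residues: Met1, Met4, Cys10, Met13, Cys14.

5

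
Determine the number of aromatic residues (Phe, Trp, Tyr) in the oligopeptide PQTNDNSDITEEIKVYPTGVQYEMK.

2

Matching residues: Y16, Y22.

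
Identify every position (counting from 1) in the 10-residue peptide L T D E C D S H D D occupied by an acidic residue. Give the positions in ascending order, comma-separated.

3, 4, 6, 9, 10

The acidic residues are Asp (D) and Glu (E), whose side chains end in a carboxylate group.
Matching residues: D3, E4, D6, D9, D10.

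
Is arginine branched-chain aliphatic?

Valine (V), leucine (L), and isoleucine (I) are the branched-chain amino acids.
Arginine is not in this group.

No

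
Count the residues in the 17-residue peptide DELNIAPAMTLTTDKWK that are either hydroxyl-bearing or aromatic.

4

Hydroxyl-bearing: S, T, Y. Aromatic: F, W, Y.
Hydroxyl-bearing residues here: T10, T12, T13 (3).
Aromatic residues here: W16 (1).
(Y belongs to both groups, but none appear in this sequence.) Total = 3 + 1 = 4.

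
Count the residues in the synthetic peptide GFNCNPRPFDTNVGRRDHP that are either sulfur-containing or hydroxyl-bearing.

Sulfur-containing: C, M. Hydroxyl-bearing: S, T, Y.
Sulfur-containing residues here: C4 (1).
Hydroxyl-bearing residues here: T11 (1).
The two groups share no amino acid, so total = 1 + 1 = 2.

2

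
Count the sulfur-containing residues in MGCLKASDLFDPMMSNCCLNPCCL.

Cysteine (C, thiol) and methionine (M, thioether) are the two sulfur-containing amino acids.
Matching residues: M1, C3, M13, M14, C17, C18, C22, C23.

8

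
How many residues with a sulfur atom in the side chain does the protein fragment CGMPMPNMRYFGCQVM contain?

6

The sulfur-bearing residues are cysteine (–SH) and methionine (–S–CH₃).
Matching residues: C1, M3, M5, M8, C13, M16.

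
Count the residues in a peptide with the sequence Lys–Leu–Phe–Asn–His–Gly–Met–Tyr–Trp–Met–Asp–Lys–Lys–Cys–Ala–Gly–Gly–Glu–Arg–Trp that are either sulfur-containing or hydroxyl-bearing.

4

Sulfur-containing: C, M. Hydroxyl-bearing: S, T, Y.
Sulfur-containing residues here: Met7, Met10, Cys14 (3).
Hydroxyl-bearing residues here: Tyr8 (1).
The two groups share no amino acid, so total = 3 + 1 = 4.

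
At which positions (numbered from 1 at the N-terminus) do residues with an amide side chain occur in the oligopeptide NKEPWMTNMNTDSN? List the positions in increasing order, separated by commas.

The amide-side-chain residues are Asn (N) and Gln (Q).
Matching residues: N1, N8, N10, N14.

1, 8, 10, 14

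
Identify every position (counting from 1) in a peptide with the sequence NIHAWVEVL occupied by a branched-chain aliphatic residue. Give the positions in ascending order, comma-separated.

The BCAAs are Val, Leu, and Ile — aliphatic side chains with a branch point.
Matching residues: I2, V6, V8, L9.

2, 6, 8, 9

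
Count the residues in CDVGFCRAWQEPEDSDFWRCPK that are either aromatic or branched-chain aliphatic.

Aromatic: F, W, Y. Branched-chain aliphatic: I, L, V.
Aromatic residues here: F5, W9, F17, W18 (4).
Branched-chain aliphatic residues here: V3 (1).
The two groups share no amino acid, so total = 4 + 1 = 5.

5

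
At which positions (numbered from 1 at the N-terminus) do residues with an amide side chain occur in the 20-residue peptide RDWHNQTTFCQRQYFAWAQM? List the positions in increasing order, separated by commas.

5, 6, 11, 13, 19

Asparagine (N) and glutamine (Q) have uncharged amide side chains.
Matching residues: N5, Q6, Q11, Q13, Q19.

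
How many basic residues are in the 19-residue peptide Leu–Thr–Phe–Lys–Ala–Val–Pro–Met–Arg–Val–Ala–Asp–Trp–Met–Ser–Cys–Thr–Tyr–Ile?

K, R, and H are the three residues with basic side chains (ε-amine, guanidinium, and imidazole respectively).
Matching residues: Lys4, Arg9.

2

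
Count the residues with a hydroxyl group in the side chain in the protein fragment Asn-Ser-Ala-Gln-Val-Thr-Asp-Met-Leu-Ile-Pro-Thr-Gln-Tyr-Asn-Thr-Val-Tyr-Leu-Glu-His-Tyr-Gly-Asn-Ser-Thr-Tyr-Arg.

The –OH-bearing residues are Ser, Thr (aliphatic alcohols), and Tyr (phenol).
Matching residues: Ser2, Thr6, Thr12, Tyr14, Thr16, Tyr18, Tyr22, Ser25, Thr26, Tyr27.

10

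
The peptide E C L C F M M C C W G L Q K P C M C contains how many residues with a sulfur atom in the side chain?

The sulfur-bearing residues are cysteine (–SH) and methionine (–S–CH₃).
Matching residues: C2, C4, M6, M7, C8, C9, C16, M17, C18.

9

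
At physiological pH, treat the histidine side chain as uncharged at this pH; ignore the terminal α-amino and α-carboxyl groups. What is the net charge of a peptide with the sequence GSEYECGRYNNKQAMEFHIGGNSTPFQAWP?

-1

Near pH 7.4, K and R contribute +1 each, D and E contribute −1 each, and every other side chain (His included, as stated) is uncharged.
Positive (K, R): R8, K12 → +2.
Negative (D, E): E3, E5, E16 → −3.
Net charge = (+2) + (−3) = −1.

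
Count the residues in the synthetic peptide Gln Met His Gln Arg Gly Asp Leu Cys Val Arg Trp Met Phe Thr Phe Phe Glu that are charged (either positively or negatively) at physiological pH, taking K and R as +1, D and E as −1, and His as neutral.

4

Charged side chains at pH ~7.4: K, R (positive); D, E (negative).
Matching residues: Arg5, Asp7, Arg11, Glu18.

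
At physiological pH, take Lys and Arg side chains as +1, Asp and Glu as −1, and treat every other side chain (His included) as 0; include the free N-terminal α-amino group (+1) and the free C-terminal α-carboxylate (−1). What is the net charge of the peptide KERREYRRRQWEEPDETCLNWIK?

Positive (K, R): K1, R3, R4, R7, R8, R9, K23 → +7.
Negative (D, E): E2, E5, E12, E13, D15, E16 → −6.
The N-terminus (+1) and C-terminus (−1) cancel.
Net charge = (+7) + (−6) = +1.

+1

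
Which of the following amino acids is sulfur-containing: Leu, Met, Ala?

Met

Cysteine (C, thiol) and methionine (M, thioether) are the two sulfur-containing amino acids.
Of the listed options, only Met belongs to this group.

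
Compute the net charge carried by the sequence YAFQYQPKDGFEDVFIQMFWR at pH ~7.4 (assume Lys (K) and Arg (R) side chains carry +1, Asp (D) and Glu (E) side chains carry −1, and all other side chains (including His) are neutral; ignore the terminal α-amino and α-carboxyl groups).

Positive (K, R): K8, R21 → +2.
Negative (D, E): D9, E12, D13 → −3.
Net charge = (+2) + (−3) = −1.

-1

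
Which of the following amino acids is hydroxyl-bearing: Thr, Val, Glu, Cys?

Thr

The –OH-bearing residues are Ser, Thr (aliphatic alcohols), and Tyr (phenol).
Of the listed options, only Thr belongs to this group.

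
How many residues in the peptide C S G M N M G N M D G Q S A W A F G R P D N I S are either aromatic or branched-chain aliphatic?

Aromatic: F, W, Y. Branched-chain aliphatic: I, L, V.
Aromatic residues here: W15, F17 (2).
Branched-chain aliphatic residues here: I23 (1).
The two groups share no amino acid, so total = 2 + 1 = 3.

3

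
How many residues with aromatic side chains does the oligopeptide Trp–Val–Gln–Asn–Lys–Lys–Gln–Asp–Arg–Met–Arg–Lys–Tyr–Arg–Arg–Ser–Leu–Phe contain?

Phenylalanine (F), tryptophan (W), and tyrosine (Y) have aromatic ring side chains.
Matching residues: Trp1, Tyr13, Phe18.

3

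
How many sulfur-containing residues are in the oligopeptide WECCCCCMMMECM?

10

Only Cys (C) and Met (M) have a sulfur atom in the side chain.
Matching residues: C3, C4, C5, C6, C7, M8, M9, M10, C12, M13.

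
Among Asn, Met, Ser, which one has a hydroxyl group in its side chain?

The –OH-bearing residues are Ser, Thr (aliphatic alcohols), and Tyr (phenol).
Of the listed options, only Ser belongs to this group.

Ser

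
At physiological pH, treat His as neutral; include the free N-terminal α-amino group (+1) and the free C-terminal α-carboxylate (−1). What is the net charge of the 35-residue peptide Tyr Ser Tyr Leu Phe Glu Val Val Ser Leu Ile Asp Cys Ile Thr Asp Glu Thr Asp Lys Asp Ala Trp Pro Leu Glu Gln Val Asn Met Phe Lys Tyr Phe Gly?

The side chains ionized at physiological pH are Lys/Arg (+1) and Asp/Glu (−1); with His treated as neutral, nothing else contributes.
Positive (K, R): Lys20, Lys32 → +2.
Negative (D, E): Glu6, Asp12, Asp16, Glu17, Asp19, Asp21, Glu26 → −7.
The N-terminus (+1) and C-terminus (−1) cancel.
Net charge = (+2) + (−7) = −5.

-5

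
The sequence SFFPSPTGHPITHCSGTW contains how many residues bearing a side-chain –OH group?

6

The –OH-bearing residues are Ser, Thr (aliphatic alcohols), and Tyr (phenol).
Matching residues: S1, S5, T7, T12, S15, T17.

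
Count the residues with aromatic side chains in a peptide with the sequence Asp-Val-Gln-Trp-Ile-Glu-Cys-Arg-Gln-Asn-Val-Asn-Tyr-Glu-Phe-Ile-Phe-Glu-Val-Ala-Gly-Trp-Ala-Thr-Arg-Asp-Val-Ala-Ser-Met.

5

F, W, and Y each carry an aromatic ring on the side chain.
Matching residues: Trp4, Tyr13, Phe15, Phe17, Trp22.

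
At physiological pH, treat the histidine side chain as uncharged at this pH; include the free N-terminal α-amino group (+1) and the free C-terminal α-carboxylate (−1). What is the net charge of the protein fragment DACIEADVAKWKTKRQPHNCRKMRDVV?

The side chains ionized at physiological pH are Lys/Arg (+1) and Asp/Glu (−1); with His treated as neutral, nothing else contributes.
Positive (K, R): K10, K12, K14, R15, R21, K22, R24 → +7.
Negative (D, E): D1, E5, D7, D25 → −4.
The N-terminus (+1) and C-terminus (−1) cancel.
Net charge = (+7) + (−4) = +3.

+3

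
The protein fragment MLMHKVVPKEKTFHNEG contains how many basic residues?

K, R, and H are the three residues with basic side chains (ε-amine, guanidinium, and imidazole respectively).
Matching residues: H4, K5, K9, K11, H14.

5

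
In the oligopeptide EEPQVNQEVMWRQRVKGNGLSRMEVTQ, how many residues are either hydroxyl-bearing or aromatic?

3

Hydroxyl-bearing: S, T, Y. Aromatic: F, W, Y.
Hydroxyl-bearing residues here: S21, T26 (2).
Aromatic residues here: W11 (1).
(Y belongs to both groups, but none appear in this sequence.) Total = 2 + 1 = 3.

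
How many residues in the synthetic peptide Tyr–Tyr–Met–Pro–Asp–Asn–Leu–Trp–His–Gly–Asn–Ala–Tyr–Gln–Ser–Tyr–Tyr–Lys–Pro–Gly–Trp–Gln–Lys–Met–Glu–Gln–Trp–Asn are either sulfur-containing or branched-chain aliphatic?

3

Sulfur-containing: C, M. Branched-chain aliphatic: I, L, V.
Sulfur-containing residues here: Met3, Met24 (2).
Branched-chain aliphatic residues here: Leu7 (1).
The two groups share no amino acid, so total = 2 + 1 = 3.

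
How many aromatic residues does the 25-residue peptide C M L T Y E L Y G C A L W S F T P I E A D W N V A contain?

Phenylalanine (F), tryptophan (W), and tyrosine (Y) have aromatic ring side chains.
Matching residues: Y5, Y8, W13, F15, W22.

5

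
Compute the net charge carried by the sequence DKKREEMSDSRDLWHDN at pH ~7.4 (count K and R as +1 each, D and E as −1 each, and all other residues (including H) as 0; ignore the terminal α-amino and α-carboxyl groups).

-2

Positive (K, R): K2, K3, R4, R11 → +4.
Negative (D, E): D1, E5, E6, D9, D12, D16 → −6.
Net charge = (+4) + (−6) = −2.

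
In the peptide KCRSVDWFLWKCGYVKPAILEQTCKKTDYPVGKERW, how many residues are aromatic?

Phenylalanine (F), tryptophan (W), and tyrosine (Y) have aromatic ring side chains.
Matching residues: W7, F8, W10, Y14, Y29, W36.

6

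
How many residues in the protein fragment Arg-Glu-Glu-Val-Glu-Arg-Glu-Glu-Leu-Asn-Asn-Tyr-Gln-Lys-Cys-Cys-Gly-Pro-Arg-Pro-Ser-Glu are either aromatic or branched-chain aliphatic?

Aromatic: F, W, Y. Branched-chain aliphatic: I, L, V.
Aromatic residues here: Tyr12 (1).
Branched-chain aliphatic residues here: Val4, Leu9 (2).
The two groups share no amino acid, so total = 1 + 2 = 3.

3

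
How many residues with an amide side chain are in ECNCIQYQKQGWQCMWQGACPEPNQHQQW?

Only N (asparagine) and Q (glutamine) carry a side-chain carboxamide.
Matching residues: N3, Q6, Q8, Q10, Q13, Q17, N24, Q25, Q27, Q28.

10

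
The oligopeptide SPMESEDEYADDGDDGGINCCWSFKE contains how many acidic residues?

9

Aspartate (D) and glutamate (E) have carboxylic-acid side chains and are the acidic amino acids.
Matching residues: E4, E6, D7, E8, D11, D12, D14, D15, E26.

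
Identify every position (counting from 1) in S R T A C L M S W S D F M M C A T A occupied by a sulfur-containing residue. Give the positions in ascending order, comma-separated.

Matching residues: C5, M7, M13, M14, C15.

5, 7, 13, 14, 15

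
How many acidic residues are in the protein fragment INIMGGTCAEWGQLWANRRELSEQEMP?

Aspartate (D) and glutamate (E) have carboxylic-acid side chains and are the acidic amino acids.
Matching residues: E10, E20, E23, E25.

4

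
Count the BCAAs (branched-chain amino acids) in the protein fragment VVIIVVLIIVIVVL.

14

The BCAAs are Val, Leu, and Ile — aliphatic side chains with a branch point.
Matching residues: V1, V2, I3, I4, V5, V6, L7, I8, I9, V10, I11, V12, V13, L14.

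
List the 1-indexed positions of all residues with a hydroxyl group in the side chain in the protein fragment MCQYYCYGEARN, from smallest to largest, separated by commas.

The –OH-bearing residues are Ser, Thr (aliphatic alcohols), and Tyr (phenol).
Matching residues: Y4, Y5, Y7.

4, 5, 7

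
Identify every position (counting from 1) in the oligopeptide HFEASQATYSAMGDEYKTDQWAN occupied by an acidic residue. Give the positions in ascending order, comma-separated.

Aspartate (D) and glutamate (E) have carboxylic-acid side chains and are the acidic amino acids.
Matching residues: E3, D14, E15, D19.

3, 14, 15, 19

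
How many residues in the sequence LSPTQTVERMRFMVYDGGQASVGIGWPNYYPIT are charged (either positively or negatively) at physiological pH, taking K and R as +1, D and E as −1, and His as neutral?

4

Charged side chains at pH ~7.4: K, R (positive); D, E (negative).
Matching residues: E8, R9, R11, D16.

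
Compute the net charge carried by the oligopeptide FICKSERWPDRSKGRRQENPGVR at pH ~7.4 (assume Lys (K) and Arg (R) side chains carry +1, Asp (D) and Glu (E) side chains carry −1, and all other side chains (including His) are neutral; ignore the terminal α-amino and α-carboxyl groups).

+4

Positive (K, R): K4, R7, R11, K13, R15, R16, R23 → +7.
Negative (D, E): E6, D10, E18 → −3.
Net charge = (+7) + (−3) = +4.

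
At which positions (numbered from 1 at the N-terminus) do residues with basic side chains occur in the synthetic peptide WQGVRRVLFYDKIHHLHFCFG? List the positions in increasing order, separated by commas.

K, R, and H are the three residues with basic side chains (ε-amine, guanidinium, and imidazole respectively).
Matching residues: R5, R6, K12, H14, H15, H17.

5, 6, 12, 14, 15, 17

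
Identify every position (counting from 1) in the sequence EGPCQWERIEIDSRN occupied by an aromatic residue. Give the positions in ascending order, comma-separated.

Matching residues: W6.

6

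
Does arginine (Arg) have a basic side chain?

Yes

The basic amino acids are Lys (K), Arg (R), and His (H).
Arginine is in this group.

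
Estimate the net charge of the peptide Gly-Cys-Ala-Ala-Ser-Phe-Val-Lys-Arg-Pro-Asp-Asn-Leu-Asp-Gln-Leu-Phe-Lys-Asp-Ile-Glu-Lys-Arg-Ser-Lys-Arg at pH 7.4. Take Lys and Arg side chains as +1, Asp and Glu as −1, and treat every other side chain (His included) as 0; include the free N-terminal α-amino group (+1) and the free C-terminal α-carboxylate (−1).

+3

Positive (K, R): Lys8, Arg9, Lys18, Lys22, Arg23, Lys25, Arg26 → +7.
Negative (D, E): Asp11, Asp14, Asp19, Glu21 → −4.
The N-terminus (+1) and C-terminus (−1) cancel.
Net charge = (+7) + (−4) = +3.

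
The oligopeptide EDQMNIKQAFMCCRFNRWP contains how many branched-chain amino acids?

Valine (V), leucine (L), and isoleucine (I) are the branched-chain amino acids.
Matching residues: I6.

1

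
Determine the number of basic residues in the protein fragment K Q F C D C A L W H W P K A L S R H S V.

5

Lysine (K), arginine (R), and histidine (H) have basic, nitrogen-containing side chains.
Matching residues: K1, H10, K13, R17, H18.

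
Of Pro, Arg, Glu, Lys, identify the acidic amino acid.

The acidic residues are Asp (D) and Glu (E), whose side chains end in a carboxylate group.
Of the listed options, only Glu belongs to this group.

Glu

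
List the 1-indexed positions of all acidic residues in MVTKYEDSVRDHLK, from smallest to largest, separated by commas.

The acidic residues are Asp (D) and Glu (E), whose side chains end in a carboxylate group.
Matching residues: E6, D7, D11.

6, 7, 11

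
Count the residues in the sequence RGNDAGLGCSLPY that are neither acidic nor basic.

11

Acidic: D, E. Basic: K, R, H. All other residues are neither.
Matching residues: G2, N3, A5, G6, L7, G8, C9, S10, L11, P12, Y13.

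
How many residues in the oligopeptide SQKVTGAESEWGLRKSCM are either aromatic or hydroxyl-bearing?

Aromatic: F, W, Y. Hydroxyl-bearing: S, T, Y.
Aromatic residues here: W11 (1).
Hydroxyl-bearing residues here: S1, T5, S9, S16 (4).
(Y belongs to both groups, but none appear in this sequence.) Total = 1 + 4 = 5.

5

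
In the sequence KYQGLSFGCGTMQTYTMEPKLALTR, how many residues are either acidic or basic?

Acidic: D, E. Basic: H, K, R.
Acidic residues here: E18 (1).
Basic residues here: K1, K20, R25 (3).
The two groups share no amino acid, so total = 1 + 3 = 4.

4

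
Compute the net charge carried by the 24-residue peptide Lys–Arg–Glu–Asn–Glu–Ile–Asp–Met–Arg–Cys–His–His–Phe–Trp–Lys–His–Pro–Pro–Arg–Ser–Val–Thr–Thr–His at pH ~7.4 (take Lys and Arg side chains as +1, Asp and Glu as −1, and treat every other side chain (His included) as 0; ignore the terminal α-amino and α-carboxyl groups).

Positive (K, R): Lys1, Arg2, Arg9, Lys15, Arg19 → +5.
Negative (D, E): Glu3, Glu5, Asp7 → −3.
Net charge = (+5) + (−3) = +2.

+2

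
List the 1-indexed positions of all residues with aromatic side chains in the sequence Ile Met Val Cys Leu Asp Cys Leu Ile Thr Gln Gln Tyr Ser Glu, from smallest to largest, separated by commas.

13

The aromatic amino acids are Phe (F, benzyl), Trp (W, indole), and Tyr (Y, phenol).
Matching residues: Tyr13.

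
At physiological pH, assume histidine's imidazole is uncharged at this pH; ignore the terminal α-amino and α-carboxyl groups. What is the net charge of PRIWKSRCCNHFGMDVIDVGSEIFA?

0

At pH ~7.4 the Lys and Arg side chains are protonated (+1), the Asp and Glu side chains are deprotonated (−1), and with His taken as neutral all other side chains carry no charge.
Positive (K, R): R2, K5, R7 → +3.
Negative (D, E): D15, D18, E22 → −3.
Net charge = (+3) + (−3) = 0.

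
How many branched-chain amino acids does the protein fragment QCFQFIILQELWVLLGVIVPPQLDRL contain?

V, L, and I make up the branched-chain aliphatic group.
Matching residues: I6, I7, L8, L11, V13, L14, L15, V17, I18, V19, L23, L26.

12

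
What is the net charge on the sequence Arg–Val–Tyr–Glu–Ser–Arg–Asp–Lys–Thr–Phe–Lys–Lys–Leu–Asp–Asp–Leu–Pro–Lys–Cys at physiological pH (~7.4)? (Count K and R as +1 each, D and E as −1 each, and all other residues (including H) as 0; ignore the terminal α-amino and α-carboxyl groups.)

Positive (K, R): Arg1, Arg6, Lys8, Lys11, Lys12, Lys18 → +6.
Negative (D, E): Glu4, Asp7, Asp14, Asp15 → −4.
Net charge = (+6) + (−4) = +2.

+2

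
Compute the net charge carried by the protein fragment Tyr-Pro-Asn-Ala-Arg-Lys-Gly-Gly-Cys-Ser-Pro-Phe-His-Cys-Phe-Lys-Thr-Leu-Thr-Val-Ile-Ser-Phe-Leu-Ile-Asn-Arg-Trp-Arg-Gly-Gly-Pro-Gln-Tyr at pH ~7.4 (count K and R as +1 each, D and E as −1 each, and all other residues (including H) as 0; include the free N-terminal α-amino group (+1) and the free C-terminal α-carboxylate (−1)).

+5

Positive (K, R): Arg5, Lys6, Lys16, Arg27, Arg29 → +5.
Negative (D, E): none → −0.
The N-terminus (+1) and C-terminus (−1) cancel.
Net charge = (+5) + (−0) = +5.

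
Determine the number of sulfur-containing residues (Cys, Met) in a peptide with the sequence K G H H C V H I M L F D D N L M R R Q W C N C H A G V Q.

Matching residues: C5, M9, M16, C21, C23.

5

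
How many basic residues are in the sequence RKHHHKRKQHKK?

Lysine (K), arginine (R), and histidine (H) have basic, nitrogen-containing side chains.
Matching residues: R1, K2, H3, H4, H5, K6, R7, K8, H10, K11, K12.

11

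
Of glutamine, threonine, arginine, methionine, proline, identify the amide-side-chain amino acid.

glutamine

Only N (asparagine) and Q (glutamine) carry a side-chain carboxamide.
Of the listed options, only glutamine belongs to this group.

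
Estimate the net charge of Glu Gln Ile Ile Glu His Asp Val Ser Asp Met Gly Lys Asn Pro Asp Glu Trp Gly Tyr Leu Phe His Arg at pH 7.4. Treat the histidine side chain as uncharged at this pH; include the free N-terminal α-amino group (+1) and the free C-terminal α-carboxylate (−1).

Near pH 7.4, K and R contribute +1 each, D and E contribute −1 each, and every other side chain (His included, as stated) is uncharged.
Positive (K, R): Lys13, Arg24 → +2.
Negative (D, E): Glu1, Glu5, Asp7, Asp10, Asp16, Glu17 → −6.
The N-terminus (+1) and C-terminus (−1) cancel.
Net charge = (+2) + (−6) = −4.

-4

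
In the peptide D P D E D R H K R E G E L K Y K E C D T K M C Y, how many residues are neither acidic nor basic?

9

Acidic: D, E. Basic: K, R, H. All other residues are neither.
Matching residues: P2, G11, L13, Y15, C18, T20, M22, C23, Y24.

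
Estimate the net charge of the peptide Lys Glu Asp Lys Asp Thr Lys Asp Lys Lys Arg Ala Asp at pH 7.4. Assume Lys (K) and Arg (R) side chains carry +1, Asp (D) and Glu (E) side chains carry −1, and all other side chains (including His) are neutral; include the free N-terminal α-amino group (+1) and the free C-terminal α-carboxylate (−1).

Positive (K, R): Lys1, Lys4, Lys7, Lys9, Lys10, Arg11 → +6.
Negative (D, E): Glu2, Asp3, Asp5, Asp8, Asp13 → −5.
The N-terminus (+1) and C-terminus (−1) cancel.
Net charge = (+6) + (−5) = +1.

+1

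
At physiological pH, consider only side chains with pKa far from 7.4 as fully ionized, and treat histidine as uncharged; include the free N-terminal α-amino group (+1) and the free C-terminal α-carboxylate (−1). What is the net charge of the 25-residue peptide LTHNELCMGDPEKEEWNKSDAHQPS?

-4

At pH ~7.4 the Lys and Arg side chains are protonated (+1), the Asp and Glu side chains are deprotonated (−1), and with His taken as neutral all other side chains carry no charge.
Positive (K, R): K13, K18 → +2.
Negative (D, E): E5, D10, E12, E14, E15, D20 → −6.
The N-terminus (+1) and C-terminus (−1) cancel.
Net charge = (+2) + (−6) = −4.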